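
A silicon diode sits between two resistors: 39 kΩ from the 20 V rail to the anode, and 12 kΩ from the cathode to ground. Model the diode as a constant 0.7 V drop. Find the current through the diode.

I ≈ 0.38 mA

The two resistors are in series with the diode, so KVL gives 20 = I·39 + 0.7 + I·12.
I = (20 − 0.7) / (39 + 12) kΩ = 19.3 / 51 = 0.378 mA.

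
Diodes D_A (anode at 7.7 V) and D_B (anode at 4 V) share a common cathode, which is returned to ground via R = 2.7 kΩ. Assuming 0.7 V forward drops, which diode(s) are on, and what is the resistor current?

Only D_A conducts; I_R ≈ 2.6 mA

Assume both conduct. Then node N would need to be at both 7.7−0.7 = 7 V and 4−0.7 = 3.3 V, which is impossible.
Assume only D_A conducts: V_N = 7.7 − 0.7 = 7 V, so I_R = 7/2.7 = 2.59 mA.
Check D_B: its anode-to-cathode voltage is 4 − 7 = -3 V < 0.7 V, so it is off. The assumption is consistent.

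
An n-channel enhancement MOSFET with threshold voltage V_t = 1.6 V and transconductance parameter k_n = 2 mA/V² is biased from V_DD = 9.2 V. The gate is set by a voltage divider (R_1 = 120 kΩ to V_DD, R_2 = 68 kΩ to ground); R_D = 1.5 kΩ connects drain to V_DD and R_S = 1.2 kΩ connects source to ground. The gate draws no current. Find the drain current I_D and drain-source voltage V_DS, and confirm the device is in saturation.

I_D ≈ 0.73 mA, V_DS ≈ 7.2 V

V_G = V_DD·R_2/(R_1+R_2) = 9.2×68/188 = 3.33 V.
Assume saturation: I_D = (k_n/2)(V_GS − V_t)² with V_GS = V_G − I_D·R_S = 3.33 − 1.2·I_D.
Substituting gives 1.44·I_D² − 5.15·I_D + 2.98 = 0, with roots I_D = 0.728 or 2.85 mA.
The root I_D = 2.85 mA gives V_GS = -0.0868 V ≤ V_t, so take I_D = 0.728 mA.
Then V_GS = 2.45 V and V_DS = V_DD − I_D(R_D+R_S) = 9.2 − 0.728×2.7 = 7.23 V.
Saturation requires V_DS ≥ V_GS − V_t = 0.854 V; 7.23 ≥ 0.854 ✓.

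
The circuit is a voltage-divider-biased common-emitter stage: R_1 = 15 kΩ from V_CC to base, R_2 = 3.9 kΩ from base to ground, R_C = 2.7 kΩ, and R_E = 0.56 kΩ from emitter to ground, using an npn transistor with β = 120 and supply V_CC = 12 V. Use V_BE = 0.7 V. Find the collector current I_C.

Thevenize the base divider: V_Th = V_CC·R_2/(R_1+R_2) = 12×3.9/18.9 = 2.48 V, R_Th = R_1‖R_2 = 3.1 kΩ.
Base-emitter loop: V_Th = I_B·R_Th + V_BE + (β+1)I_B·R_E, so I_B = (2.48 − 0.7) / (3.1 + 121×0.56) = 0.0251 mA.
I_C = β·I_B = 120×0.0251 = 3.01 mA, and I_E = (β+1)I_B = 3.03 mA.
V_CE = V_CC − I_C·R_C − I_E·R_E = 12 − 3.01×2.7 − 3.03×0.56 = 2.18 V.
V_CE = 2.18 V > 0.2 V confirms active-region operation.

I_C ≈ 3 mA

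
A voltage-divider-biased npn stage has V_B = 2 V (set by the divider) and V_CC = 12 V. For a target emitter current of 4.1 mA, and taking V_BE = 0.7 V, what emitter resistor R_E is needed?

R_E ≈ 0.32 kΩ

V_E = V_B − V_BE = 2 − 0.7 = 1.3 V.
R_E = V_E / I_E = 1.3 / 4.1 = 0.317 kΩ.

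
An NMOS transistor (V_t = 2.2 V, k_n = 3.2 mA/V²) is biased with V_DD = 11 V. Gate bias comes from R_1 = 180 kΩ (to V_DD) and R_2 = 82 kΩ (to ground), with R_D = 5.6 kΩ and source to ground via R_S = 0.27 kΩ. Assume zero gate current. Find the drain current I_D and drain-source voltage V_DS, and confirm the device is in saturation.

I_D ≈ 1.3 mA, V_DS ≈ 3.5 V

V_G = V_DD·R_2/(R_1+R_2) = 11×82/262 = 3.44 V.
Assume saturation: I_D = (k_n/2)(V_GS − V_t)² with V_GS = V_G − I_D·R_S = 3.44 − 0.27·I_D.
Substituting gives 0.117·I_D² − 2.07·I_D + 2.47 = 0, with roots I_D = 1.28 or 16.5 mA.
The root I_D = 16.5 mA gives V_GS = -1.01 V ≤ V_t, so take I_D = 1.28 mA.
Then V_GS = 3.1 V and V_DS = V_DD − I_D(R_D+R_S) = 11 − 1.28×5.87 = 3.46 V.
Saturation requires V_DS ≥ V_GS − V_t = 0.896 V; 3.46 ≥ 0.896 ✓.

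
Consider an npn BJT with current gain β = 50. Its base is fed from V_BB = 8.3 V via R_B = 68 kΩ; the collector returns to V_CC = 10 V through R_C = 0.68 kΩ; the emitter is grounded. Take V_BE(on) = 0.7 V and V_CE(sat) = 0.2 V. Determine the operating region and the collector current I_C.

active; I_C ≈ 5.6 mA

Assume active. Base-emitter loop: I_B = (V_BB − V_BE)/R_B = (8.3 − 0.7)/68 = 0.112 mA.
I_C = β·I_B = 50×0.112 = 5.59 mA.
V_CE = V_CC − I_C·R_C = 10 − 5.59×0.68 = 6.2 V > V_CE(sat), so the active-region assumption holds.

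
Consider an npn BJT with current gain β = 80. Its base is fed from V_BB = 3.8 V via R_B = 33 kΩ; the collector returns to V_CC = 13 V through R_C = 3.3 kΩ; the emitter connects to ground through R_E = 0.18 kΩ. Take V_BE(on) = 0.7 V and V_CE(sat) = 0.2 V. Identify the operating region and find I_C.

Assume active: I_B = (3.8 − 0.7)/(33 + 81×0.18) = 0.0652 mA, I_C = β·I_B = 5.21 mA.
Then V_CE = 13 − 5.21×3.3 − 5.28×0.18 = -5.15 V < 0.2 V — the active assumption fails.
Re-solve with V_CE = 0.2 V. KCL at the emitter: V_E/R_E = (V_BB−0.7−V_E)/R_B + (V_CC−0.2−V_E)/R_C, giving V_E = 0.675 V.
I_C = (V_CC − 0.2 − V_E)/R_C = (12.8 − 0.675)/3.3 = 3.67 mA.
Check: I_B = (3.1 − 0.675)/33 = 0.0735 mA, and β·I_B = 5.88 mA > I_C, confirming saturation.

saturation; I_C ≈ 3.7 mA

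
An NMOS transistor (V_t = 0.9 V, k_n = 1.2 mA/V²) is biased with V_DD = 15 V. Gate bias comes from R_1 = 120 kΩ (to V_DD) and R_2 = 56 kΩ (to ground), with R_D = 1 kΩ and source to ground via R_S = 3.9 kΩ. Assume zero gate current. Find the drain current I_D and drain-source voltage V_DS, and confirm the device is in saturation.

V_G = V_DD·R_2/(R_1+R_2) = 15×56/176 = 4.77 V.
Assume saturation: I_D = (k_n/2)(V_GS − V_t)² with V_GS = V_G − I_D·R_S = 4.77 − 3.9·I_D.
Substituting gives 9.13·I_D² − 19.1·I_D + 9 = 0, with roots I_D = 0.713 or 1.38 mA.
The root I_D = 1.38 mA gives V_GS = -0.618 V ≤ V_t, so take I_D = 0.713 mA.
Then V_GS = 1.99 V and V_DS = V_DD − I_D(R_D+R_S) = 15 − 0.713×4.9 = 11.5 V.
Saturation requires V_DS ≥ V_GS − V_t = 1.09 V; 11.5 ≥ 1.09 ✓.

I_D ≈ 0.71 mA, V_DS ≈ 12 V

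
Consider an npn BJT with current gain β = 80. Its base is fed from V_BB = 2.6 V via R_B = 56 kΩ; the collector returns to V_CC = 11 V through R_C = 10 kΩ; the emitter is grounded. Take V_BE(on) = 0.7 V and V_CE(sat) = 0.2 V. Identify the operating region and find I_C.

saturation; I_C ≈ 1.1 mA

Assume active: I_B = (2.6 − 0.7)/56 = 0.0339 mA, giving I_C = β·I_B = 2.71 mA.
But then V_CE = 11 − 2.71×10 = -16.1 V < V_CE(sat) = 0.2 V — impossible in the active region.
So the transistor is saturated. With V_CE = 0.2 V, I_C = (V_CC − 0.2)/R_C = 10.8/10 = 1.08 mA.
Check: β·I_B = 2.71 mA > I_C = 1.08 mA, confirming saturation.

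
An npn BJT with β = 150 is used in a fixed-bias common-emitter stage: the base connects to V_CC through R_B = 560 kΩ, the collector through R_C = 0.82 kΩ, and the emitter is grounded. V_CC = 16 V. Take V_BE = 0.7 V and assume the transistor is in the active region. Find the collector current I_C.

I_C ≈ 4.1 mA

Base loop: V_CC = I_B·R_B + V_BE, so I_B = (16 − 0.7)/560 kΩ = 0.0273 mA.
In the active region I_C = β·I_B = 150 × 0.0273 = 4.1 mA.
Collector loop: V_CE = V_CC − I_C·R_C = 16 − 4.1×0.82 = 12.6 V.
Since V_CE = 12.6 V > V_CE(sat) ≈ 0.2 V, the transistor is in the active region as assumed.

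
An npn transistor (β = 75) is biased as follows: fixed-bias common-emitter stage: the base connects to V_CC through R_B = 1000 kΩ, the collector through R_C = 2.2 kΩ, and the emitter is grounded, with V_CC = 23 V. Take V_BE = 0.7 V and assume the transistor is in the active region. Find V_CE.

Base loop: V_CC = I_B·R_B + V_BE, so I_B = (23 − 0.7)/1000 kΩ = 0.0223 mA.
In the active region I_C = β·I_B = 75 × 0.0223 = 1.67 mA.
Collector loop: V_CE = V_CC − I_C·R_C = 23 − 1.67×2.2 = 19.3 V.
Since V_CE = 19.3 V > V_CE(sat) ≈ 0.2 V, the transistor is in the active region as assumed.

V_CE ≈ 19 V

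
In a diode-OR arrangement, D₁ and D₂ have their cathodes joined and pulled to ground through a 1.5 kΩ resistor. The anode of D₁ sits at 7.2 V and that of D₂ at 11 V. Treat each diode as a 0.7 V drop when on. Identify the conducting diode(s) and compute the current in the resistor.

Only D₂ conducts; I_R ≈ 6.9 mA

Assume both conduct. Then node N would need to be at both 7.2−0.7 = 6.5 V and 11−0.7 = 10.3 V, which is impossible.
Assume only D₂ conducts: V_N = 11 − 0.7 = 10.3 V, so I_R = 10.3/1.5 = 6.87 mA.
Check D₁: its anode-to-cathode voltage is 7.2 − 10.3 = -3.1 V < 0.7 V, so it is off. The assumption is consistent.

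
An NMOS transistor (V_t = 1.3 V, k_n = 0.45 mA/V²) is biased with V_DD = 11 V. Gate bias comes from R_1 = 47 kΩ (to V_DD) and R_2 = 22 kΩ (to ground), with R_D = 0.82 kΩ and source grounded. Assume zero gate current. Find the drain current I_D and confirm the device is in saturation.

V_G = V_DD·R_2/(R_1+R_2) = 11×22/69 = 3.51 V. With the source grounded, V_GS = V_G = 3.51 V.
Assume saturation: I_D = (k_n/2)(V_GS − V_t)² = (0.45/2)×(3.51 − 1.3)² = 0.225×2.21² = 1.1 mA.
V_DS = V_DD − I_D·R_D = 11 − 1.1×0.82 = 10.1 V.
Saturation requires V_DS ≥ V_GS − V_t = 2.21 V; 10.1 ≥ 2.21 ✓.

I_D ≈ 1.1 mA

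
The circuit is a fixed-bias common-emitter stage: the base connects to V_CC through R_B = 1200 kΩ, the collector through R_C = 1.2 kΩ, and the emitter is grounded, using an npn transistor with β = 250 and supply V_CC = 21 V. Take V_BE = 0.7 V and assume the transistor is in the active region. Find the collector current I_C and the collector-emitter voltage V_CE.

Base loop: V_CC = I_B·R_B + V_BE, so I_B = (21 − 0.7)/1200 kΩ = 0.0169 mA.
In the active region I_C = β·I_B = 250 × 0.0169 = 4.23 mA.
Collector loop: V_CE = V_CC − I_C·R_C = 21 − 4.23×1.2 = 15.9 V.
Since V_CE = 15.9 V > V_CE(sat) ≈ 0.2 V, the transistor is in the active region as assumed.

I_C ≈ 4.2 mA, V_CE ≈ 16 V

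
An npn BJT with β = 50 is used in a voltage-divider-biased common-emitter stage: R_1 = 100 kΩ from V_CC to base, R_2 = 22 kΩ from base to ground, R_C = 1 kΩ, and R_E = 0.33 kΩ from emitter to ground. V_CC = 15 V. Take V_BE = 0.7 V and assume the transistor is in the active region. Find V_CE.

Thevenize the base divider: V_Th = V_CC·R_2/(R_1+R_2) = 15×22/122 = 2.7 V, R_Th = R_1‖R_2 = 18 kΩ.
Base-emitter loop: V_Th = I_B·R_Th + V_BE + (β+1)I_B·R_E, so I_B = (2.7 − 0.7) / (18 + 51×0.33) = 0.0575 mA.
I_C = β·I_B = 50×0.0575 = 2.88 mA, and I_E = (β+1)I_B = 2.93 mA.
V_CE = V_CC − I_C·R_C − I_E·R_E = 15 − 2.88×1 − 2.93×0.33 = 11.2 V.
V_CE = 11.2 V > 0.2 V confirms active-region operation.

V_CE ≈ 11 V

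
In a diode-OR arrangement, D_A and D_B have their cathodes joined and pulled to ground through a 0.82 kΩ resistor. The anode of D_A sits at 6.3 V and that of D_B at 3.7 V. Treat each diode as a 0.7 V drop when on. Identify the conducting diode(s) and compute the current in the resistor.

Assume both conduct. Then node N would need to be at both 6.3−0.7 = 5.6 V and 3.7−0.7 = 3 V, which is impossible.
Assume only D_A conducts: V_N = 6.3 − 0.7 = 5.6 V, so I_R = 5.6/0.82 = 6.83 mA.
Check D_B: its anode-to-cathode voltage is 3.7 − 5.6 = -1.9 V < 0.7 V, so it is off. The assumption is consistent.

Only D_A conducts; I_R ≈ 6.8 mA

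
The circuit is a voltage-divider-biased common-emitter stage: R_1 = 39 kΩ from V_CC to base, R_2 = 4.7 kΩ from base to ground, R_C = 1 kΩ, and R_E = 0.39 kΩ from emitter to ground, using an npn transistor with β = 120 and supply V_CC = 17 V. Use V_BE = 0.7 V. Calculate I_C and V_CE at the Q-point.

Thevenize the base divider: V_Th = V_CC·R_2/(R_1+R_2) = 17×4.7/43.7 = 1.83 V, R_Th = R_1‖R_2 = 4.19 kΩ.
Base-emitter loop: V_Th = I_B·R_Th + V_BE + (β+1)I_B·R_E, so I_B = (1.83 − 0.7) / (4.19 + 121×0.39) = 0.022 mA.
I_C = β·I_B = 120×0.022 = 2.64 mA, and I_E = (β+1)I_B = 2.66 mA.
V_CE = V_CC − I_C·R_C − I_E·R_E = 17 − 2.64×1 − 2.66×0.39 = 13.3 V.
V_CE = 13.3 V > 0.2 V confirms active-region operation.

I_C ≈ 2.6 mA, V_CE ≈ 13 V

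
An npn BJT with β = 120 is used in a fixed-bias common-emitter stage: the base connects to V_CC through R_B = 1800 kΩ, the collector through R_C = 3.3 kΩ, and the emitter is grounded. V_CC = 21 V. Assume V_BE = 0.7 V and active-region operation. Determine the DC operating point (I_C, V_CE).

Base loop: V_CC = I_B·R_B + V_BE, so I_B = (21 − 0.7)/1800 kΩ = 0.0113 mA.
In the active region I_C = β·I_B = 120 × 0.0113 = 1.35 mA.
Collector loop: V_CE = V_CC − I_C·R_C = 21 − 1.35×3.3 = 16.5 V.
Since V_CE = 16.5 V > V_CE(sat) ≈ 0.2 V, the transistor is in the active region as assumed.

I_C ≈ 1.4 mA, V_CE ≈ 17 V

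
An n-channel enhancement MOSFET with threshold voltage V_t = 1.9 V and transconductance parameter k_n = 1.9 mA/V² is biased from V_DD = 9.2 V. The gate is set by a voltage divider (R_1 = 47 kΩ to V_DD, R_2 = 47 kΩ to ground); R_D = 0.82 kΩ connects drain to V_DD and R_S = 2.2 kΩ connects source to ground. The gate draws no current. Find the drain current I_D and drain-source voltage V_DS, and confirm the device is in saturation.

I_D ≈ 0.81 mA, V_DS ≈ 6.8 V

V_G = V_DD·R_2/(R_1+R_2) = 9.2×47/94 = 4.6 V.
Assume saturation: I_D = (k_n/2)(V_GS − V_t)² with V_GS = V_G − I_D·R_S = 4.6 − 2.2·I_D.
Substituting gives 4.6·I_D² − 12.3·I_D + 6.93 = 0, with roots I_D = 0.808 or 1.86 mA.
The root I_D = 1.86 mA gives V_GS = 0.499 V ≤ V_t, so take I_D = 0.808 mA.
Then V_GS = 2.82 V and V_DS = V_DD − I_D(R_D+R_S) = 9.2 − 0.808×3.02 = 6.76 V.
Saturation requires V_DS ≥ V_GS − V_t = 0.922 V; 6.76 ≥ 0.922 ✓.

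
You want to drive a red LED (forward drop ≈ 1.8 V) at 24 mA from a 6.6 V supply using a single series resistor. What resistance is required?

The resistor drops V_S − V_D = 6.6 − 1.8 = 4.8 V at 24 mA.
R = 4.8 V / 24 mA = 0.2 kΩ.

R ≈ 0.2 kΩ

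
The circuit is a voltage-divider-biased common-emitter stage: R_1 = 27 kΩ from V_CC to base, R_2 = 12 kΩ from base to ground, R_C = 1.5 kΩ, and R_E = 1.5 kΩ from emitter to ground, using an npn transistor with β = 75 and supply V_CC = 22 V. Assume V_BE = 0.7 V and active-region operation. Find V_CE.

V_CE ≈ 11 V

Thevenize the base divider: V_Th = V_CC·R_2/(R_1+R_2) = 22×12/39 = 6.77 V, R_Th = R_1‖R_2 = 8.31 kΩ.
Base-emitter loop: V_Th = I_B·R_Th + V_BE + (β+1)I_B·R_E, so I_B = (6.77 − 0.7) / (8.31 + 76×1.5) = 0.0496 mA.
I_C = β·I_B = 75×0.0496 = 3.72 mA, and I_E = (β+1)I_B = 3.77 mA.
V_CE = V_CC − I_C·R_C − I_E·R_E = 22 − 3.72×1.5 − 3.77×1.5 = 10.8 V.
V_CE = 10.8 V > 0.2 V confirms active-region operation.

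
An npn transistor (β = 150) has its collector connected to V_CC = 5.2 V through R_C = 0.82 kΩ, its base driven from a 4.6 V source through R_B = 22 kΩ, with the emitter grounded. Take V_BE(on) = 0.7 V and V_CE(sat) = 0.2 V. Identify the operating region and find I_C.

saturation; I_C ≈ 6.1 mA

Assume active: I_B = (4.6 − 0.7)/22 = 0.177 mA, giving I_C = β·I_B = 26.6 mA.
But then V_CE = 5.2 − 26.6×0.82 = -16.6 V < V_CE(sat) = 0.2 V — impossible in the active region.
So the transistor is saturated. With V_CE = 0.2 V, I_C = (V_CC − 0.2)/R_C = 5/0.82 = 6.1 mA.
Check: β·I_B = 26.6 mA > I_C = 6.1 mA, confirming saturation.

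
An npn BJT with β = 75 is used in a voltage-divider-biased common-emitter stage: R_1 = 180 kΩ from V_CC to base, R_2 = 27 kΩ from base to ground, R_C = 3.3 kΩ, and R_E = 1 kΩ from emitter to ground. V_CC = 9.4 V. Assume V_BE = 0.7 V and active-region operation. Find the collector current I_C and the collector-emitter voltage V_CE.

Thevenize the base divider: V_Th = V_CC·R_2/(R_1+R_2) = 9.4×27/207 = 1.23 V, R_Th = R_1‖R_2 = 23.5 kΩ.
Base-emitter loop: V_Th = I_B·R_Th + V_BE + (β+1)I_B·R_E, so I_B = (1.23 − 0.7) / (23.5 + 76×1) = 0.00529 mA.
I_C = β·I_B = 75×0.00529 = 0.397 mA, and I_E = (β+1)I_B = 0.402 mA.
V_CE = V_CC − I_C·R_C − I_E·R_E = 9.4 − 0.397×3.3 − 0.402×1 = 7.69 V.
V_CE = 7.69 V > 0.2 V confirms active-region operation.

I_C ≈ 0.4 mA, V_CE ≈ 7.7 V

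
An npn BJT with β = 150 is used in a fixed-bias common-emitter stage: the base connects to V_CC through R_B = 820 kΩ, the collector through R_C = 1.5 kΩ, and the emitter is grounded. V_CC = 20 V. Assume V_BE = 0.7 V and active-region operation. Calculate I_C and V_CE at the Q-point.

I_C ≈ 3.5 mA, V_CE ≈ 15 V

Base loop: V_CC = I_B·R_B + V_BE, so I_B = (20 − 0.7)/820 kΩ = 0.0235 mA.
In the active region I_C = β·I_B = 150 × 0.0235 = 3.53 mA.
Collector loop: V_CE = V_CC − I_C·R_C = 20 − 3.53×1.5 = 14.7 V.
Since V_CE = 14.7 V > V_CE(sat) ≈ 0.2 V, the transistor is in the active region as assumed.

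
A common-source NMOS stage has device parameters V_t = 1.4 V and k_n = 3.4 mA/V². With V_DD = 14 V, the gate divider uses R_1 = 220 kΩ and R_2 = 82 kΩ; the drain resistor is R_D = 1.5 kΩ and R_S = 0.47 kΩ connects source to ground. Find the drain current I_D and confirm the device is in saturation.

I_D ≈ 2.5 mA

V_G = V_DD·R_2/(R_1+R_2) = 14×82/302 = 3.8 V.
Assume saturation: I_D = (k_n/2)(V_GS − V_t)² with V_GS = V_G − I_D·R_S = 3.8 − 0.47·I_D.
Substituting gives 0.376·I_D² − 4.84·I_D + 9.8 = 0, with roots I_D = 2.52 or 10.4 mA.
The root I_D = 10.4 mA gives V_GS = -1.07 V ≤ V_t, so take I_D = 2.52 mA.
Then V_GS = 2.62 V and V_DS = V_DD − I_D(R_D+R_S) = 14 − 2.52×1.97 = 9.04 V.
Saturation requires V_DS ≥ V_GS − V_t = 1.22 V; 9.04 ≥ 1.22 ✓.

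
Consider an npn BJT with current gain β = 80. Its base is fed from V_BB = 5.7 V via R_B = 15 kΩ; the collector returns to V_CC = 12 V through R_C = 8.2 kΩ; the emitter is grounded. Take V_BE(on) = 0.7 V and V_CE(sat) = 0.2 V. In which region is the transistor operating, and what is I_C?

saturation; I_C ≈ 1.4 mA

Assume active: I_B = (5.7 − 0.7)/15 = 0.333 mA, giving I_C = β·I_B = 26.7 mA.
But then V_CE = 12 − 26.7×8.2 = -207 V < V_CE(sat) = 0.2 V — impossible in the active region.
So the transistor is saturated. With V_CE = 0.2 V, I_C = (V_CC − 0.2)/R_C = 11.8/8.2 = 1.44 mA.
Check: β·I_B = 26.7 mA > I_C = 1.44 mA, confirming saturation.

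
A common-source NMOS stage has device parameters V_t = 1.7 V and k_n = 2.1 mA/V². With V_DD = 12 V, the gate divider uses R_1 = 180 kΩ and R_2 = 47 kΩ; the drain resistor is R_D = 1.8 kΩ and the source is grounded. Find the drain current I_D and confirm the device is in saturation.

I_D ≈ 0.65 mA

V_G = V_DD·R_2/(R_1+R_2) = 12×47/227 = 2.48 V. With the source grounded, V_GS = V_G = 2.48 V.
Assume saturation: I_D = (k_n/2)(V_GS − V_t)² = (2.1/2)×(2.48 − 1.7)² = 1.05×0.785² = 0.646 mA.
V_DS = V_DD − I_D·R_D = 12 − 0.646×1.8 = 10.8 V.
Saturation requires V_DS ≥ V_GS − V_t = 0.785 V; 10.8 ≥ 0.785 ✓.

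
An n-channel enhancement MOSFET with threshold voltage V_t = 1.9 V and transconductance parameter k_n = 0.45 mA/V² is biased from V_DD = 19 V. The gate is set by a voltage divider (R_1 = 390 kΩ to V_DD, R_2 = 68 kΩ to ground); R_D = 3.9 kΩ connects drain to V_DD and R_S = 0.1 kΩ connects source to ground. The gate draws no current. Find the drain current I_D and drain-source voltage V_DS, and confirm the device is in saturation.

I_D ≈ 0.18 mA, V_DS ≈ 18 V

V_G = V_DD·R_2/(R_1+R_2) = 19×68/458 = 2.82 V.
Assume saturation: I_D = (k_n/2)(V_GS − V_t)² with V_GS = V_G − I_D·R_S = 2.82 − 0.1·I_D.
Substituting gives 0.00225·I_D² − 1.04·I_D + 0.191 = 0, with roots I_D = 0.183 or 463 mA.
The root I_D = 463 mA gives V_GS = -43.4 V ≤ V_t, so take I_D = 0.183 mA.
Then V_GS = 2.8 V and V_DS = V_DD − I_D(R_D+R_S) = 19 − 0.183×4 = 18.3 V.
Saturation requires V_DS ≥ V_GS − V_t = 0.903 V; 18.3 ≥ 0.903 ✓.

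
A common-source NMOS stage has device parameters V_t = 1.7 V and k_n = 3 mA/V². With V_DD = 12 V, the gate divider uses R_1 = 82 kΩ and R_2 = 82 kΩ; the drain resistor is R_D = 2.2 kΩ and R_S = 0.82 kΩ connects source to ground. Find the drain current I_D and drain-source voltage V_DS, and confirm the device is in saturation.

V_G = V_DD·R_2/(R_1+R_2) = 12×82/164 = 6 V.
Assume saturation: I_D = (k_n/2)(V_GS − V_t)² with V_GS = V_G − I_D·R_S = 6 − 0.82·I_D.
Substituting gives 1.01·I_D² − 11.6·I_D + 27.7 = 0, with roots I_D = 3.41 or 8.07 mA.
The root I_D = 8.07 mA gives V_GS = -0.62 V ≤ V_t, so take I_D = 3.41 mA.
Then V_GS = 3.21 V and V_DS = V_DD − I_D(R_D+R_S) = 12 − 3.41×3.02 = 1.71 V.
Saturation requires V_DS ≥ V_GS − V_t = 1.51 V; 1.71 ≥ 1.51 ✓.

I_D ≈ 3.4 mA, V_DS ≈ 1.7 V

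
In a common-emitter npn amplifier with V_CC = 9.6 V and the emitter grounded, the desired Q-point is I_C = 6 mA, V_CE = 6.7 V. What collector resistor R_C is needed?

Collector loop: V_CC = I_C·R_C + V_CE.
R_C = (V_CC − V_CE)/I_C = (9.6 − 6.7)/6 = 0.483 kΩ.

R_C ≈ 0.48 kΩ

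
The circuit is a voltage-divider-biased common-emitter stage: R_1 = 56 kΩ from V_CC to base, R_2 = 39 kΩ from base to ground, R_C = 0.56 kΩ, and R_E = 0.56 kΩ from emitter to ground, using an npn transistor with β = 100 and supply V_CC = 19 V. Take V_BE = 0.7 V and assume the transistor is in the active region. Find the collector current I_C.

I_C ≈ 8.9 mA

Thevenize the base divider: V_Th = V_CC·R_2/(R_1+R_2) = 19×39/95 = 7.8 V, R_Th = R_1‖R_2 = 23 kΩ.
Base-emitter loop: V_Th = I_B·R_Th + V_BE + (β+1)I_B·R_E, so I_B = (7.8 − 0.7) / (23 + 101×0.56) = 0.0893 mA.
I_C = β·I_B = 100×0.0893 = 8.93 mA, and I_E = (β+1)I_B = 9.01 mA.
V_CE = V_CC − I_C·R_C − I_E·R_E = 19 − 8.93×0.56 − 9.01×0.56 = 8.95 V.
V_CE = 8.95 V > 0.2 V confirms active-region operation.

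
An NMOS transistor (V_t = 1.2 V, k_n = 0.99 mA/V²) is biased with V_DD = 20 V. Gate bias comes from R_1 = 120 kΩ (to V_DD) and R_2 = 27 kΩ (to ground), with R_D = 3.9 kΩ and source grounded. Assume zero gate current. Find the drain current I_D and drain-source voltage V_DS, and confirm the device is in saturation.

I_D ≈ 3 mA, V_DS ≈ 8.2 V

V_G = V_DD·R_2/(R_1+R_2) = 20×27/147 = 3.67 V. With the source grounded, V_GS = V_G = 3.67 V.
Assume saturation: I_D = (k_n/2)(V_GS − V_t)² = (0.99/2)×(3.67 − 1.2)² = 0.495×2.47² = 3.03 mA.
V_DS = V_DD − I_D·R_D = 20 − 3.03×3.9 = 8.19 V.
Saturation requires V_DS ≥ V_GS − V_t = 2.47 V; 8.19 ≥ 2.47 ✓.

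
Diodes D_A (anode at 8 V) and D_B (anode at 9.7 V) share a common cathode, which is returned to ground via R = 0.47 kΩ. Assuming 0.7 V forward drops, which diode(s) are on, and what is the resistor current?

Assume both conduct. Then node N would need to be at both 8−0.7 = 7.3 V and 9.7−0.7 = 9 V, which is impossible.
Assume only D_B conducts: V_N = 9.7 − 0.7 = 9 V, so I_R = 9/0.47 = 19.1 mA.
Check D_A: its anode-to-cathode voltage is 8 − 9 = -1 V < 0.7 V, so it is off. The assumption is consistent.

Only D_B conducts; I_R ≈ 19 mA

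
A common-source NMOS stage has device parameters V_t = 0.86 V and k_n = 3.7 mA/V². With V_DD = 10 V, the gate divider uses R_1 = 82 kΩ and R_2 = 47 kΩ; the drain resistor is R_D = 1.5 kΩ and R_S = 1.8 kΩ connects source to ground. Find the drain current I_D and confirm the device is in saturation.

I_D ≈ 1.1 mA

V_G = V_DD·R_2/(R_1+R_2) = 10×47/129 = 3.64 V.
Assume saturation: I_D = (k_n/2)(V_GS − V_t)² with V_GS = V_G − I_D·R_S = 3.64 − 1.8·I_D.
Substituting gives 5.99·I_D² − 19.5·I_D + 14.3 = 0, with roots I_D = 1.12 or 2.14 mA.
The root I_D = 2.14 mA gives V_GS = -0.217 V ≤ V_t, so take I_D = 1.12 mA.
Then V_GS = 1.64 V and V_DS = V_DD − I_D(R_D+R_S) = 10 − 1.12×3.3 = 6.32 V.
Saturation requires V_DS ≥ V_GS − V_t = 0.776 V; 6.32 ≥ 0.776 ✓.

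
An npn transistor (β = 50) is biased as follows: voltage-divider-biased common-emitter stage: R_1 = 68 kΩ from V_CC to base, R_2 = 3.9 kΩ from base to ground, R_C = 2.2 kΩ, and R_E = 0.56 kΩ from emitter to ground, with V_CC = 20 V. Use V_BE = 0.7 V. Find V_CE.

Thevenize the base divider: V_Th = V_CC·R_2/(R_1+R_2) = 20×3.9/71.9 = 1.08 V, R_Th = R_1‖R_2 = 3.69 kΩ.
Base-emitter loop: V_Th = I_B·R_Th + V_BE + (β+1)I_B·R_E, so I_B = (1.08 − 0.7) / (3.69 + 51×0.56) = 0.0119 mA.
I_C = β·I_B = 50×0.0119 = 0.597 mA, and I_E = (β+1)I_B = 0.609 mA.
V_CE = V_CC − I_C·R_C − I_E·R_E = 20 − 0.597×2.2 − 0.609×0.56 = 18.3 V.
V_CE = 18.3 V > 0.2 V confirms active-region operation.

V_CE ≈ 18 V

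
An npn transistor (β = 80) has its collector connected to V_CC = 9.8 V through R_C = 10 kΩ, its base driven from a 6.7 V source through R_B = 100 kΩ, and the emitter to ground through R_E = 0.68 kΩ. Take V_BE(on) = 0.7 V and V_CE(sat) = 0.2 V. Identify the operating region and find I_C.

Assume active: I_B = (6.7 − 0.7)/(100 + 81×0.68) = 0.0387 mA, I_C = β·I_B = 3.1 mA.
Then V_CE = 9.8 − 3.1×10 − 3.13×0.68 = -23.3 V < 0.2 V — the active assumption fails.
Re-solve with V_CE = 0.2 V. KCL at the emitter: V_E/R_E = (V_BB−0.7−V_E)/R_B + (V_CC−0.2−V_E)/R_C, giving V_E = 0.645 V.
I_C = (V_CC − 0.2 − V_E)/R_C = (9.6 − 0.645)/10 = 0.895 mA.
Check: I_B = (6 − 0.645)/100 = 0.0535 mA, and β·I_B = 4.28 mA > I_C, confirming saturation.

saturation; I_C ≈ 0.9 mA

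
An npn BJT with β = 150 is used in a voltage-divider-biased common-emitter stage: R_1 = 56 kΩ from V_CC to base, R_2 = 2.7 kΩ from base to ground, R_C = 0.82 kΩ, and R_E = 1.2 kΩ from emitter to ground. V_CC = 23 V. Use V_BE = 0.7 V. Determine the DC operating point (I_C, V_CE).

I_C ≈ 0.29 mA, V_CE ≈ 22 V

Thevenize the base divider: V_Th = V_CC·R_2/(R_1+R_2) = 23×2.7/58.7 = 1.06 V, R_Th = R_1‖R_2 = 2.58 kΩ.
Base-emitter loop: V_Th = I_B·R_Th + V_BE + (β+1)I_B·R_E, so I_B = (1.06 − 0.7) / (2.58 + 151×1.2) = 0.00195 mA.
I_C = β·I_B = 150×0.00195 = 0.292 mA, and I_E = (β+1)I_B = 0.294 mA.
V_CE = V_CC − I_C·R_C − I_E·R_E = 23 − 0.292×0.82 − 0.294×1.2 = 22.4 V.
V_CE = 22.4 V > 0.2 V confirms active-region operation.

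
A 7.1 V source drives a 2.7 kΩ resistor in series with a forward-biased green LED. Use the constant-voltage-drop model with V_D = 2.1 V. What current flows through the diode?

KVL around the loop: 7.1 = V_D + I·R = 2.1 + I × 2.7 kΩ.
So I = (7.1 − 2.1) / 2.7 kΩ = 5 / 2.7 = 1.85 mA.

I ≈ 1.9 mA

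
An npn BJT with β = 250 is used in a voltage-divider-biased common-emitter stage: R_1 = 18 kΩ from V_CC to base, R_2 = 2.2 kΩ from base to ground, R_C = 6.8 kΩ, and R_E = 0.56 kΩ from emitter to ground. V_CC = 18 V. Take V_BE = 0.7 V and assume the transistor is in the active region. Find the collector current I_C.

Thevenize the base divider: V_Th = V_CC·R_2/(R_1+R_2) = 18×2.2/20.2 = 1.96 V, R_Th = R_1‖R_2 = 1.96 kΩ.
Base-emitter loop: V_Th = I_B·R_Th + V_BE + (β+1)I_B·R_E, so I_B = (1.96 − 0.7) / (1.96 + 251×0.56) = 0.00884 mA.
I_C = β·I_B = 250×0.00884 = 2.21 mA, and I_E = (β+1)I_B = 2.22 mA.
V_CE = V_CC − I_C·R_C − I_E·R_E = 18 − 2.21×6.8 − 2.22×0.56 = 1.72 V.
V_CE = 1.72 V > 0.2 V confirms active-region operation.

I_C ≈ 2.2 mA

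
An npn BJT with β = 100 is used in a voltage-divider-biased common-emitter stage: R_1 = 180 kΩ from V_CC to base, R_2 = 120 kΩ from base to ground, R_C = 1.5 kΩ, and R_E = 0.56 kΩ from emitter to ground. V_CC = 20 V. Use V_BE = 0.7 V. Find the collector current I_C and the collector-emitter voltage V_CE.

I_C ≈ 5.7 mA, V_CE ≈ 8.3 V

Thevenize the base divider: V_Th = V_CC·R_2/(R_1+R_2) = 20×120/300 = 8 V, R_Th = R_1‖R_2 = 72 kΩ.
Base-emitter loop: V_Th = I_B·R_Th + V_BE + (β+1)I_B·R_E, so I_B = (8 − 0.7) / (72 + 101×0.56) = 0.0568 mA.
I_C = β·I_B = 100×0.0568 = 5.68 mA, and I_E = (β+1)I_B = 5.74 mA.
V_CE = V_CC − I_C·R_C − I_E·R_E = 20 − 5.68×1.5 − 5.74×0.56 = 8.27 V.
V_CE = 8.27 V > 0.2 V confirms active-region operation.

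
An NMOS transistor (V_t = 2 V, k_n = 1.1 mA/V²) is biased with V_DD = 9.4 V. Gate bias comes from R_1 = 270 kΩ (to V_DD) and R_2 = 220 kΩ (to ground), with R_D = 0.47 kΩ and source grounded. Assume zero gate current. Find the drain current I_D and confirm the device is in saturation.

V_G = V_DD·R_2/(R_1+R_2) = 9.4×220/490 = 4.22 V. With the source grounded, V_GS = V_G = 4.22 V.
Assume saturation: I_D = (k_n/2)(V_GS − V_t)² = (1.1/2)×(4.22 − 2)² = 0.55×2.22² = 2.71 mA.
V_DS = V_DD − I_D·R_D = 9.4 − 2.71×0.47 = 8.13 V.
Saturation requires V_DS ≥ V_GS − V_t = 2.22 V; 8.13 ≥ 2.22 ✓.

I_D ≈ 2.7 mA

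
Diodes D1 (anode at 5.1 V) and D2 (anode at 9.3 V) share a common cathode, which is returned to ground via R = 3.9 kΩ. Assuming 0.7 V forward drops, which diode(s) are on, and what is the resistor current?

Assume both conduct. Then node N would need to be at both 5.1−0.7 = 4.4 V and 9.3−0.7 = 8.6 V, which is impossible.
Assume only D2 conducts: V_N = 9.3 − 0.7 = 8.6 V, so I_R = 8.6/3.9 = 2.21 mA.
Check D1: its anode-to-cathode voltage is 5.1 − 8.6 = -3.5 V < 0.7 V, so it is off. The assumption is consistent.

Only D2 conducts; I_R ≈ 2.2 mA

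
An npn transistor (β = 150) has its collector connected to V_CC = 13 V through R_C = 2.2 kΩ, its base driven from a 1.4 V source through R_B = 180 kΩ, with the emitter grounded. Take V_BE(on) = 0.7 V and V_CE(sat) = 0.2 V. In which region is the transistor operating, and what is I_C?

active; I_C ≈ 0.58 mA

Assume active. Base-emitter loop: I_B = (V_BB − V_BE)/R_B = (1.4 − 0.7)/180 = 0.00389 mA.
I_C = β·I_B = 150×0.00389 = 0.583 mA.
V_CE = V_CC − I_C·R_C = 13 − 0.583×2.2 = 11.7 V > V_CE(sat), so the active-region assumption holds.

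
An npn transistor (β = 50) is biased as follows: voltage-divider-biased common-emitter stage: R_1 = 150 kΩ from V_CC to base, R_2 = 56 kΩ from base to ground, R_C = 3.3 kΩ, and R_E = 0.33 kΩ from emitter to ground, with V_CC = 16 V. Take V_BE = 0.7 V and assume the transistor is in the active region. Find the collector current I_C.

I_C ≈ 3.2 mA

Thevenize the base divider: V_Th = V_CC·R_2/(R_1+R_2) = 16×56/206 = 4.35 V, R_Th = R_1‖R_2 = 40.8 kΩ.
Base-emitter loop: V_Th = I_B·R_Th + V_BE + (β+1)I_B·R_E, so I_B = (4.35 − 0.7) / (40.8 + 51×0.33) = 0.0634 mA.
I_C = β·I_B = 50×0.0634 = 3.17 mA, and I_E = (β+1)I_B = 3.23 mA.
V_CE = V_CC − I_C·R_C − I_E·R_E = 16 − 3.17×3.3 − 3.23×0.33 = 4.48 V.
V_CE = 4.48 V > 0.2 V confirms active-region operation.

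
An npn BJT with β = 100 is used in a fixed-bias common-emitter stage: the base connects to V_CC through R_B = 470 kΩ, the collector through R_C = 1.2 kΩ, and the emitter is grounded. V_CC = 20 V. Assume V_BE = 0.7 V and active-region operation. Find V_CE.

Base loop: V_CC = I_B·R_B + V_BE, so I_B = (20 − 0.7)/470 kΩ = 0.0411 mA.
In the active region I_C = β·I_B = 100 × 0.0411 = 4.11 mA.
Collector loop: V_CE = V_CC − I_C·R_C = 20 − 4.11×1.2 = 15.1 V.
Since V_CE = 15.1 V > V_CE(sat) ≈ 0.2 V, the transistor is in the active region as assumed.

V_CE ≈ 15 V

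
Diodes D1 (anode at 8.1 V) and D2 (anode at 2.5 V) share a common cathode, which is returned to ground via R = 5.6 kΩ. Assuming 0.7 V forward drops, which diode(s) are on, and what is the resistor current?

Assume both conduct. Then node N would need to be at both 8.1−0.7 = 7.4 V and 2.5−0.7 = 1.8 V, which is impossible.
Assume only D1 conducts: V_N = 8.1 − 0.7 = 7.4 V, so I_R = 7.4/5.6 = 1.32 mA.
Check D2: its anode-to-cathode voltage is 2.5 − 7.4 = -4.9 V < 0.7 V, so it is off. The assumption is consistent.

Only D1 conducts; I_R ≈ 1.3 mA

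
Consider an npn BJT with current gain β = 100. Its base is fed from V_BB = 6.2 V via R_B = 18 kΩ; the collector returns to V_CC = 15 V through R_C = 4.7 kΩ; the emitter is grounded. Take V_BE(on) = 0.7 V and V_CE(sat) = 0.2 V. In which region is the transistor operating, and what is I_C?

saturation; I_C ≈ 3.1 mA

Assume active: I_B = (6.2 − 0.7)/18 = 0.306 mA, giving I_C = β·I_B = 30.6 mA.
But then V_CE = 15 − 30.6×4.7 = -129 V < V_CE(sat) = 0.2 V — impossible in the active region.
So the transistor is saturated. With V_CE = 0.2 V, I_C = (V_CC − 0.2)/R_C = 14.8/4.7 = 3.15 mA.
Check: β·I_B = 30.6 mA > I_C = 3.15 mA, confirming saturation.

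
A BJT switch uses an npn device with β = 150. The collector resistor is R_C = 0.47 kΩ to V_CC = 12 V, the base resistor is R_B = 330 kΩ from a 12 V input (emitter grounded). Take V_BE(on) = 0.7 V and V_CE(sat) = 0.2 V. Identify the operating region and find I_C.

active; I_C ≈ 5.1 mA

Assume active. Base-emitter loop: I_B = (V_BB − V_BE)/R_B = (12 − 0.7)/330 = 0.0342 mA.
I_C = β·I_B = 150×0.0342 = 5.14 mA.
V_CE = V_CC − I_C·R_C = 12 − 5.14×0.47 = 9.59 V > V_CE(sat), so the active-region assumption holds.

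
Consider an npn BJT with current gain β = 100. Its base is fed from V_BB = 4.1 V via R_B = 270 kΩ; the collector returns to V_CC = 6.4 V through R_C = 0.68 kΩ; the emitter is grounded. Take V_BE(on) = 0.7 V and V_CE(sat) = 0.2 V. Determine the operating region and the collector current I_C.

active; I_C ≈ 1.3 mA

Assume active. Base-emitter loop: I_B = (V_BB − V_BE)/R_B = (4.1 − 0.7)/270 = 0.0126 mA.
I_C = β·I_B = 100×0.0126 = 1.26 mA.
V_CE = V_CC − I_C·R_C = 6.4 − 1.26×0.68 = 5.54 V > V_CE(sat), so the active-region assumption holds.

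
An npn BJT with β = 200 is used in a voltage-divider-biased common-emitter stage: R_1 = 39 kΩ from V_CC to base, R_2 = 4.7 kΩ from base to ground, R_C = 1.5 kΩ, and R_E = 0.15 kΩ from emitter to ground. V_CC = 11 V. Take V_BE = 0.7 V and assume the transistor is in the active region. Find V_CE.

Thevenize the base divider: V_Th = V_CC·R_2/(R_1+R_2) = 11×4.7/43.7 = 1.18 V, R_Th = R_1‖R_2 = 4.19 kΩ.
Base-emitter loop: V_Th = I_B·R_Th + V_BE + (β+1)I_B·R_E, so I_B = (1.18 − 0.7) / (4.19 + 201×0.15) = 0.0141 mA.
I_C = β·I_B = 200×0.0141 = 2.81 mA, and I_E = (β+1)I_B = 2.83 mA.
V_CE = V_CC − I_C·R_C − I_E·R_E = 11 − 2.81×1.5 − 2.83×0.15 = 6.36 V.
V_CE = 6.36 V > 0.2 V confirms active-region operation.

V_CE ≈ 6.4 V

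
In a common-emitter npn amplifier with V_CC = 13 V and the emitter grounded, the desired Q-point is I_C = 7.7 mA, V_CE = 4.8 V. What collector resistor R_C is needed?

Collector loop: V_CC = I_C·R_C + V_CE.
R_C = (V_CC − V_CE)/I_C = (13 − 4.8)/7.7 = 1.06 kΩ.

R_C ≈ 1.1 kΩ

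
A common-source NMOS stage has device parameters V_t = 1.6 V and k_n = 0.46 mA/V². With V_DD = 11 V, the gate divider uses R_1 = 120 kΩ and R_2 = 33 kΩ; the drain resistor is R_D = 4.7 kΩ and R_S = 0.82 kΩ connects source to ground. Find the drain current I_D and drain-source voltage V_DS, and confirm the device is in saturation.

V_G = V_DD·R_2/(R_1+R_2) = 11×33/153 = 2.37 V.
Assume saturation: I_D = (k_n/2)(V_GS − V_t)² with V_GS = V_G − I_D·R_S = 2.37 − 0.82·I_D.
Substituting gives 0.155·I_D² − 1.29·I_D + 0.137 = 0, with roots I_D = 0.108 or 8.24 mA.
The root I_D = 8.24 mA gives V_GS = -4.39 V ≤ V_t, so take I_D = 0.108 mA.
Then V_GS = 2.28 V and V_DS = V_DD − I_D(R_D+R_S) = 11 − 0.108×5.52 = 10.4 V.
Saturation requires V_DS ≥ V_GS − V_t = 0.684 V; 10.4 ≥ 0.684 ✓.

I_D ≈ 0.11 mA, V_DS ≈ 10 V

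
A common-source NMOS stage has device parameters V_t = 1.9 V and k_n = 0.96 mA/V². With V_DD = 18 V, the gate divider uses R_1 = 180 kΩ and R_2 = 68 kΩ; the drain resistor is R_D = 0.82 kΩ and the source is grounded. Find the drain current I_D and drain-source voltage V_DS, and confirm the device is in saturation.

V_G = V_DD·R_2/(R_1+R_2) = 18×68/248 = 4.94 V. With the source grounded, V_GS = V_G = 4.94 V.
Assume saturation: I_D = (k_n/2)(V_GS − V_t)² = (0.96/2)×(4.94 − 1.9)² = 0.48×3.04² = 4.42 mA.
V_DS = V_DD − I_D·R_D = 18 − 4.42×0.82 = 14.4 V.
Saturation requires V_DS ≥ V_GS − V_t = 3.04 V; 14.4 ≥ 3.04 ✓.

I_D ≈ 4.4 mA, V_DS ≈ 14 V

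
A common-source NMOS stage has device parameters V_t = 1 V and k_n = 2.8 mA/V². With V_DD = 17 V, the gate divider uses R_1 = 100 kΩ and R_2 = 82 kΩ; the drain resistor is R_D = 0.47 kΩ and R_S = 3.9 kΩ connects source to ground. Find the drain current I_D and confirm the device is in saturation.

V_G = V_DD·R_2/(R_1+R_2) = 17×82/182 = 7.66 V.
Assume saturation: I_D = (k_n/2)(V_GS − V_t)² with V_GS = V_G − I_D·R_S = 7.66 − 3.9·I_D.
Substituting gives 21.3·I_D² − 73.7·I_D + 62.1 = 0, with roots I_D = 1.45 or 2.02 mA.
The root I_D = 2.02 mA gives V_GS = -0.2 V ≤ V_t, so take I_D = 1.45 mA.
Then V_GS = 2.02 V and V_DS = V_DD − I_D(R_D+R_S) = 17 − 1.45×4.37 = 10.7 V.
Saturation requires V_DS ≥ V_GS − V_t = 1.02 V; 10.7 ≥ 1.02 ✓.

I_D ≈ 1.4 mA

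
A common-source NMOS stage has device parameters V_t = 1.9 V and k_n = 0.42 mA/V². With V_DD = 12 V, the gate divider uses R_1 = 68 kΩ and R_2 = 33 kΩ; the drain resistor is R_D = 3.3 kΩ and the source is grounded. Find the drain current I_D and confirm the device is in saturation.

I_D ≈ 0.86 mA

V_G = V_DD·R_2/(R_1+R_2) = 12×33/101 = 3.92 V. With the source grounded, V_GS = V_G = 3.92 V.
Assume saturation: I_D = (k_n/2)(V_GS − V_t)² = (0.42/2)×(3.92 − 1.9)² = 0.21×2.02² = 0.858 mA.
V_DS = V_DD − I_D·R_D = 12 − 0.858×3.3 = 9.17 V.
Saturation requires V_DS ≥ V_GS − V_t = 2.02 V; 9.17 ≥ 2.02 ✓.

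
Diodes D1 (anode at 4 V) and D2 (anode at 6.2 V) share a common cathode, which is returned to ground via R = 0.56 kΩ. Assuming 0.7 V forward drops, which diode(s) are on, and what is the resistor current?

Assume both conduct. Then node N would need to be at both 4−0.7 = 3.3 V and 6.2−0.7 = 5.5 V, which is impossible.
Assume only D2 conducts: V_N = 6.2 − 0.7 = 5.5 V, so I_R = 5.5/0.56 = 9.82 mA.
Check D1: its anode-to-cathode voltage is 4 − 5.5 = -1.5 V < 0.7 V, so it is off. The assumption is consistent.

Only D2 conducts; I_R ≈ 9.8 mA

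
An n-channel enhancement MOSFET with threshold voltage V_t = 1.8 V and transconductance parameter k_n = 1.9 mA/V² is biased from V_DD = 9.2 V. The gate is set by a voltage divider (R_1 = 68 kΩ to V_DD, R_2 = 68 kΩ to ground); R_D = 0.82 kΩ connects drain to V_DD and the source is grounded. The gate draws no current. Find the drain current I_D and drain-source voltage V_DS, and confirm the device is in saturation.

I_D ≈ 7.4 mA, V_DS ≈ 3.1 V

V_G = V_DD·R_2/(R_1+R_2) = 9.2×68/136 = 4.6 V. With the source grounded, V_GS = V_G = 4.6 V.
Assume saturation: I_D = (k_n/2)(V_GS − V_t)² = (1.9/2)×(4.6 − 1.8)² = 0.95×2.8² = 7.45 mA.
V_DS = V_DD − I_D·R_D = 9.2 − 7.45×0.82 = 3.09 V.
Saturation requires V_DS ≥ V_GS − V_t = 2.8 V; 3.09 ≥ 2.8 ✓.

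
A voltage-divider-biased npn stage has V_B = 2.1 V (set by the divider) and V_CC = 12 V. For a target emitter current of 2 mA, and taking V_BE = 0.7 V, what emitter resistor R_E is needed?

R_E ≈ 0.7 kΩ

V_E = V_B − V_BE = 2.1 − 0.7 = 1.4 V.
R_E = V_E / I_E = 1.4 / 2 = 0.7 kΩ.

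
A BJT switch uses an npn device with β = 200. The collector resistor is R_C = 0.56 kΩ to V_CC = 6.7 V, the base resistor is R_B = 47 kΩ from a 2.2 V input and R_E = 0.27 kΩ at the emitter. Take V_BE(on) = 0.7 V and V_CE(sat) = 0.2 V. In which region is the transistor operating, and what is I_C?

active; I_C ≈ 3 mA

Assume active. Base-emitter loop: I_B = (V_BB − V_BE)/(R_B + (β+1)R_E) = (2.2 − 0.7)/(47 + 201×0.27) = 0.0148 mA.
I_C = β·I_B = 200×0.0148 = 2.96 mA.
V_CE = V_CC − I_C·R_C − I_E·R_E = 6.7 − 2.96×0.56 − 2.98×0.27 = 4.24 V > V_CE(sat), so the active-region assumption holds.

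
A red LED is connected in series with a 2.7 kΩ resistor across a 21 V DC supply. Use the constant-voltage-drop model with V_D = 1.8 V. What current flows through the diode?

I ≈ 7.1 mA

KVL around the loop: 21 = V_D + I·R = 1.8 + I × 2.7 kΩ.
So I = (21 − 1.8) / 2.7 kΩ = 19.2 / 2.7 = 7.11 mA.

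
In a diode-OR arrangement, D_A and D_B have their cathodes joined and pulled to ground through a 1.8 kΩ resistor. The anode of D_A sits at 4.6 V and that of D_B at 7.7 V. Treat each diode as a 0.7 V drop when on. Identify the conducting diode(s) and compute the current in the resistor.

Only D_B conducts; I_R ≈ 3.9 mA

Assume both conduct. Then node N would need to be at both 4.6−0.7 = 3.9 V and 7.7−0.7 = 7 V, which is impossible.
Assume only D_B conducts: V_N = 7.7 − 0.7 = 7 V, so I_R = 7/1.8 = 3.89 mA.
Check D_A: its anode-to-cathode voltage is 4.6 − 7 = -2.4 V < 0.7 V, so it is off. The assumption is consistent.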